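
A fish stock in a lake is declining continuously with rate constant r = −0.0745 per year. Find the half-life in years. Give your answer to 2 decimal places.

half-life ≈ 9.30 years

half-life = ln(2) / |r| = 0.69315 / 0.0745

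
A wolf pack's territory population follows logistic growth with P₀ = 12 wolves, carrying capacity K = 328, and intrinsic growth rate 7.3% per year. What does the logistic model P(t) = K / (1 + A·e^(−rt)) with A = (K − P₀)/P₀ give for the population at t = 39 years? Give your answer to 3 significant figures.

A = (328 − 12)/12 = 26.33333
P(39) = 328 / (1 + 26.33333·e^(−0.073·39)) = 328 / (1 + 26.33333·0.058018)
= 328 / 2.52781 ≈ 129.76

≈ 130 wolves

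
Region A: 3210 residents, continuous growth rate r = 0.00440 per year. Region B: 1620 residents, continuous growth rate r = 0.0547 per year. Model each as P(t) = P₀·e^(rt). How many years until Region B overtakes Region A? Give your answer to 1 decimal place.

3210·e^(0.0044t) = 1620·e^(0.0547t)
3210/1620 = e^((0.0547 − 0.0044)t) → ln(1.98148) = 0.0503·t
t = 0.68384 / 0.0503

t ≈ 13.6 years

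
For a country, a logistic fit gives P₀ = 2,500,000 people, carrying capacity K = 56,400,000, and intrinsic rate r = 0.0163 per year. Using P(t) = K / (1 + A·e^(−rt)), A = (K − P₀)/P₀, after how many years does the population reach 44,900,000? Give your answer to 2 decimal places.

A = (56400000 − 2500000)/2500000 = 21.56
44900000 = 56400000/(1 + 21.56·e^(−0.0163t)) → 1 + 21.56·e^(−0.0163t) = 1.25612
e^(−0.0163t) = 0.01188 → t = ln(84.17774)/0.0163 = 4.43293/0.0163

t ≈ 271.96 years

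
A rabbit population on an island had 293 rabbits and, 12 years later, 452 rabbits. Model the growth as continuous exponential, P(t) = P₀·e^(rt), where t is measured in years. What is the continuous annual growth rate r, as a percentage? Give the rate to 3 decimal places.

r ≈ 3.613% per year

452 = 293 · e^(r·12)
e^(12r) = 452/293 = 1.54266
r = ln(1.54266) / 12 = 0.43351 / 12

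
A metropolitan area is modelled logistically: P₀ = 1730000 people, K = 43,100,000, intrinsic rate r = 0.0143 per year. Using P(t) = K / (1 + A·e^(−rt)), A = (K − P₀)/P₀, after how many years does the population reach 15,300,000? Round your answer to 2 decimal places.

A = (43100000 − 1730000)/1730000 = 23.91329
15300000 = 43100000/(1 + 23.91329·e^(−0.0143t)) → 1 + 23.91329·e^(−0.0143t) = 2.81699
e^(−0.0143t) = 0.075983 → t = ln(13.16091)/0.0143 = 2.57725/0.0143

t ≈ 180.23 years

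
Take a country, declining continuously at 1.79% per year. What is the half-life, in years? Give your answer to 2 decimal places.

half-life = ln(2) / |r| = 0.69315 / 0.0179

half-life ≈ 38.72 years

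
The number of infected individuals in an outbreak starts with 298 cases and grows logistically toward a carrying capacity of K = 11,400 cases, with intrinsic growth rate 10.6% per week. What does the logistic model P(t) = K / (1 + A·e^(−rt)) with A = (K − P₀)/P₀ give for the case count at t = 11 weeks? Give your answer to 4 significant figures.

≈ 904.1 cases

A = (11400 − 298)/298 = 37.25503
P(11) = 11400 / (1 + 37.25503·e^(−0.106·11)) = 11400 / (1 + 37.25503·0.311611)
= 11400 / 12.60907 ≈ 904.11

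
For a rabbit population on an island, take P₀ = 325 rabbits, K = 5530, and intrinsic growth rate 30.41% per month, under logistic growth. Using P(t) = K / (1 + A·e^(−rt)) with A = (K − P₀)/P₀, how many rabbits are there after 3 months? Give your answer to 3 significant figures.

≈ 744 rabbits

A = (5530 − 325)/325 = 16.01538
P(3) = 5530 / (1 + 16.01538·e^(−0.3041·3)) = 5530 / (1 + 16.01538·0.401599)
= 5530 / 7.43177 ≈ 744.1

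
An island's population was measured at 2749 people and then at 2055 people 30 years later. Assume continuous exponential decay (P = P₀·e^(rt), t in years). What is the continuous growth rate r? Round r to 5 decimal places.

2055 = 2749 · e^(r·30)
e^(30r) = 2055/2749 = 0.74754
r = ln(0.74754) / 30 = -0.29096 / 30

r ≈ -0.00970 per year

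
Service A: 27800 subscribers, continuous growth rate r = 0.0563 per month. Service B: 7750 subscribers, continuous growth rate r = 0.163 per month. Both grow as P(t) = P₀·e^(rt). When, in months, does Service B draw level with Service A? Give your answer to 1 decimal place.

27800·e^(0.0563t) = 7750·e^(0.163t)
27800/7750 = e^((0.163 − 0.0563)t) → ln(3.5871) = 0.1067·t
t = 1.27734 / 0.1067

t ≈ 12.0 months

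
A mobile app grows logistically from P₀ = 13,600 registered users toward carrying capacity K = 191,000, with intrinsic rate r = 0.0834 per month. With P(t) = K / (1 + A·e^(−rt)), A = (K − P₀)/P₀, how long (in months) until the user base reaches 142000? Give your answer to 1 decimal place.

A = (191000 − 13600)/13600 = 13.04412
142000 = 191000/(1 + 13.04412·e^(−0.0834t)) → 1 + 13.04412·e^(−0.0834t) = 1.34507
e^(−0.0834t) = 0.026454 → t = ln(37.80132)/0.0834 = 3.63234/0.0834

t ≈ 43.6 months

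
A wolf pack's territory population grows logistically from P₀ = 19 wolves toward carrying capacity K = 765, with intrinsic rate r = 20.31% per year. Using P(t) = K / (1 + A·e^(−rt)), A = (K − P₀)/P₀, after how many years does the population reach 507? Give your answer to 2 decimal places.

t ≈ 21.40 years

A = (765 − 19)/19 = 39.26316
507 = 765/(1 + 39.26316·e^(−0.2031t)) → 1 + 39.26316·e^(−0.2031t) = 1.50888
e^(−0.2031t) = 0.012961 → t = ln(77.15667)/0.2031 = 4.34584/0.2031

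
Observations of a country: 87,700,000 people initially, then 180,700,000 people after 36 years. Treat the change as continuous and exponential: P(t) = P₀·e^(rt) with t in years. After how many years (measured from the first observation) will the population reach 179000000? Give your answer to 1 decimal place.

r = ln(180700000/87700000) / 36 ≈ 0.020081 per year
t = ln(179000000/87700000) / r = 0.71346 / 0.020081 ≈ 35.529

t ≈ 35.5 years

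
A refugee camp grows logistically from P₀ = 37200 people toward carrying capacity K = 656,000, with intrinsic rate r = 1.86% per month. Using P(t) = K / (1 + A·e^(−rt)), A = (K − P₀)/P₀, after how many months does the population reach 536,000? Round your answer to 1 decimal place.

t ≈ 231.6 months

A = (656000 − 37200)/37200 = 16.63441
536000 = 656000/(1 + 16.63441·e^(−0.0186t)) → 1 + 16.63441·e^(−0.0186t) = 1.22388
e^(−0.0186t) = 0.013459 → t = ln(74.30036)/0.0186 = 4.30812/0.0186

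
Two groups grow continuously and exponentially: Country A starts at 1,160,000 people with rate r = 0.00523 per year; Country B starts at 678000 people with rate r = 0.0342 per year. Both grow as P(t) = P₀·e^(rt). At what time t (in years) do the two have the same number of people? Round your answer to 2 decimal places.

t ≈ 18.54 years

1160000·e^(0.00523t) = 678000·e^(0.0342t)
1160000/678000 = e^((0.0342 − 0.00523)t) → ln(1.71091) = 0.02897·t
t = 0.53703 / 0.02897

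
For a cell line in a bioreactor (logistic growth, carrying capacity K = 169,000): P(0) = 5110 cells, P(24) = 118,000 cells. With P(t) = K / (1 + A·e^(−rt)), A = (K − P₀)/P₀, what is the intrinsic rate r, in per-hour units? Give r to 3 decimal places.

r ≈ 0.179 per hour

A = (169000 − 5110)/5110 = 32.07241
118000 = 169000/(1 + 32.07241·e^(−r·24)) → e^(−24r) = (1.4322 − 1)/32.07241 = 0.013476
r = −ln(0.013476)/24 = 4.30686/24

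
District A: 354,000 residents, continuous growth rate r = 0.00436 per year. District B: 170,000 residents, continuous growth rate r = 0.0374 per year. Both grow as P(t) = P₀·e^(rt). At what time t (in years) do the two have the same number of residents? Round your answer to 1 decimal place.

354000·e^(0.00436t) = 170000·e^(0.0374t)
354000/170000 = e^((0.0374 − 0.00436)t) → ln(2.08235) = 0.03304·t
t = 0.7335 / 0.03304

t ≈ 22.2 years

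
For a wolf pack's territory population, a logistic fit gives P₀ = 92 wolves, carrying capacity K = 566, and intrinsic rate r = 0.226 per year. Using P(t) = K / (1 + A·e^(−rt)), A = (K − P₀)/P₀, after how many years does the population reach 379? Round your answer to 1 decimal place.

A = (566 − 92)/92 = 5.15217
379 = 566/(1 + 5.15217·e^(−0.226t)) → 1 + 5.15217·e^(−0.226t) = 1.4934
e^(−0.226t) = 0.095766 → t = ln(10.44211)/0.226 = 2.34585/0.226

t ≈ 10.4 years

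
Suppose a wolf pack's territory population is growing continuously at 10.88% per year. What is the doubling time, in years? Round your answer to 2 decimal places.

doubling time = ln(2) / |r| = 0.69315 / 0.1088

doubling time ≈ 6.37 years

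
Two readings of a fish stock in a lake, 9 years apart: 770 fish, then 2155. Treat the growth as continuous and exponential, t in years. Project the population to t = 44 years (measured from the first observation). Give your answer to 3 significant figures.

r = ln(2155/770) / 9 ≈ 0.114351 per year
P(44) = 770 · e^(0.114351·44) = 770 · 153.15138 ≈ 117926.56

≈ 118,000 fish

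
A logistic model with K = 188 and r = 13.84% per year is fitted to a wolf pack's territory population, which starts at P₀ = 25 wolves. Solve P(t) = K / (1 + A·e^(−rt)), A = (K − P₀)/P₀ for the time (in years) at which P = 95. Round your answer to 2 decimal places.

A = (188 − 25)/25 = 6.52
95 = 188/(1 + 6.52·e^(−0.1384t)) → 1 + 6.52·e^(−0.1384t) = 1.97895
e^(−0.1384t) = 0.150145 → t = ln(6.66022)/0.1384 = 1.89615/0.1384

t ≈ 13.70 years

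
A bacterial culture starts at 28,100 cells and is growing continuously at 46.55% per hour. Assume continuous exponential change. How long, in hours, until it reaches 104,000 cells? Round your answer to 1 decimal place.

104000 = 28100 · e^(0.4655·t)
t = ln(104000/28100) / 0.4655 = ln(3.70107) / 0.4655 = 1.30862 / 0.4655

t ≈ 2.8 hours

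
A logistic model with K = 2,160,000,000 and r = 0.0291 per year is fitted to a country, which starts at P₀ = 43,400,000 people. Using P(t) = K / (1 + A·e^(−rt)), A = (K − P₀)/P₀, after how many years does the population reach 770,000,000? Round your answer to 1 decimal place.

A = (2160000000 − 43400000)/43400000 = 48.76959
770000000 = 2160000000/(1 + 48.76959·e^(−0.0291t)) → 1 + 48.76959·e^(−0.0291t) = 2.80519
e^(−0.0291t) = 0.037015 → t = ln(27.01625)/0.0291 = 3.29644/0.0291

t ≈ 113.3 years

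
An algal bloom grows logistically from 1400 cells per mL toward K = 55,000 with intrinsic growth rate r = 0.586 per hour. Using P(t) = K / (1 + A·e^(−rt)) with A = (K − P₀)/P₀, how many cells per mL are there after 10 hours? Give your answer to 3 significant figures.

A = (55000 − 1400)/1400 = 38.28571
P(10) = 55000 / (1 + 38.28571·e^(−0.586·10)) = 55000 / (1 + 38.28571·0.002851)
= 55000 / 1.10916 ≈ 49586.99

≈ 49,600 cells per mL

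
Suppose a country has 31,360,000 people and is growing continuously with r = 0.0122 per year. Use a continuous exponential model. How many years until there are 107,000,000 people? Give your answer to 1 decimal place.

107000000 = 31360000 · e^(0.0122·t)
t = ln(107000000/31360000) / 0.0122 = ln(3.41199) / 0.0122 = 1.2273 / 0.0122

t ≈ 100.6 years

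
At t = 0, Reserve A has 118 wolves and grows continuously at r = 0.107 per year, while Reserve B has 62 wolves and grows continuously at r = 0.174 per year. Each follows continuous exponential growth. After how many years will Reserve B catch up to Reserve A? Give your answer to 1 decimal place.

118·e^(0.107t) = 62·e^(0.174t)
118/62 = e^((0.174 − 0.107)t) → ln(1.90323) = 0.067·t
t = 0.64355 / 0.067

t ≈ 9.6 years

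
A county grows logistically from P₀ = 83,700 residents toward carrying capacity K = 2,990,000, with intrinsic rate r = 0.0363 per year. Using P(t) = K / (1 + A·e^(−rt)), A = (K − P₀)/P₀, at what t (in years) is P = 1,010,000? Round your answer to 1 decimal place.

t ≈ 79.2 years

A = (2990000 − 83700)/83700 = 34.72282
1010000 = 2990000/(1 + 34.72282·e^(−0.0363t)) → 1 + 34.72282·e^(−0.0363t) = 2.9604
e^(−0.0363t) = 0.056458 → t = ln(17.71215)/0.0363 = 2.87425/0.0363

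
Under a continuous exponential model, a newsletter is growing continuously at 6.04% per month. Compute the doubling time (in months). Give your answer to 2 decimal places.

doubling time = ln(2) / |r| = 0.69315 / 0.0604

doubling time ≈ 11.48 months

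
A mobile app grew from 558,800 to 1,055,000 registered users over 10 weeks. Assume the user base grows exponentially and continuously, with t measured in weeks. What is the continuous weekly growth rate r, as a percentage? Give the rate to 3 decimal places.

1055000 = 558800 · e^(r·10)
e^(10r) = 1055000/558800 = 1.88797
r = ln(1.88797) / 10 = 0.6355 / 10

r ≈ 6.355% per week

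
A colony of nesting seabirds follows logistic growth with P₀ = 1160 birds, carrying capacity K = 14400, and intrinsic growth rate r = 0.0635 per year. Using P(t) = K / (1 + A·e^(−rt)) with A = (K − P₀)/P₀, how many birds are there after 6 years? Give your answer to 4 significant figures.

≈ 1,637 birds

A = (14400 − 1160)/1160 = 11.41379
P(6) = 14400 / (1 + 11.41379·e^(−0.0635·6)) = 14400 / (1 + 11.41379·0.683178)
= 14400 / 8.79765 ≈ 1636.8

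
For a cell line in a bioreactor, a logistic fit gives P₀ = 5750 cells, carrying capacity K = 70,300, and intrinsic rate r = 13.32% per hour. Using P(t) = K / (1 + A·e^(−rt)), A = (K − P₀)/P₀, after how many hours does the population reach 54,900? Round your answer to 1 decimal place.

A = (70300 − 5750)/5750 = 11.22609
54900 = 70300/(1 + 11.22609·e^(−0.1332t)) → 1 + 11.22609·e^(−0.1332t) = 1.28051
e^(−0.1332t) = 0.024987 → t = ln(40.02027)/0.1332 = 3.68939/0.1332

t ≈ 27.7 hours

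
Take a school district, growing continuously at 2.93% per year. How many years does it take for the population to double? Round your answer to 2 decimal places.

doubling time ≈ 23.66 years

doubling time = ln(2) / |r| = 0.69315 / 0.0293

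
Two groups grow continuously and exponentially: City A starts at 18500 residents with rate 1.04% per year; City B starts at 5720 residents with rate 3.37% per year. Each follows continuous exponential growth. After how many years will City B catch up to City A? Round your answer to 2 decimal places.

t ≈ 50.38 years

18500·e^(0.0104t) = 5720·e^(0.0337t)
18500/5720 = e^((0.0337 − 0.0104)t) → ln(3.23427) = 0.0233·t
t = 1.1738 / 0.0233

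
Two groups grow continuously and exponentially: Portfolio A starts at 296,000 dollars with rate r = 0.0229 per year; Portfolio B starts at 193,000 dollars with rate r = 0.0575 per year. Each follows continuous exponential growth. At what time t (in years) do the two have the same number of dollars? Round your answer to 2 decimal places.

t ≈ 12.36 years

296000·e^(0.0229t) = 193000·e^(0.0575t)
296000/193000 = e^((0.0575 − 0.0229)t) → ln(1.53368) = 0.0346·t
t = 0.42767 / 0.0346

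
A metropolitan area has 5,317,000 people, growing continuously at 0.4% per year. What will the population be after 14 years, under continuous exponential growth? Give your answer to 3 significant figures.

P(14) = 5317000 · e^(0.004·14) = 5317000 · e^(0.056)
= 5317000 · 1.0576 ≈ 5623246.88

≈ 5,620,000 people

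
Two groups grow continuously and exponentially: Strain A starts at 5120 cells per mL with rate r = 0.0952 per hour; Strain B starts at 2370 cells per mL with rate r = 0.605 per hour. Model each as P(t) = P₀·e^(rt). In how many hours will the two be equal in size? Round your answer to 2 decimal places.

t ≈ 1.51 hours

5120·e^(0.0952t) = 2370·e^(0.605t)
5120/2370 = e^((0.605 − 0.0952)t) → ln(2.16034) = 0.5098·t
t = 0.77026 / 0.5098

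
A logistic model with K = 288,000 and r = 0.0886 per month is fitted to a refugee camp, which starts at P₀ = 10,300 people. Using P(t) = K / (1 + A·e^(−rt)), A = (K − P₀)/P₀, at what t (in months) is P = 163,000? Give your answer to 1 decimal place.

t ≈ 40.2 months

A = (288000 − 10300)/10300 = 26.96117
163000 = 288000/(1 + 26.96117·e^(−0.0886t)) → 1 + 26.96117·e^(−0.0886t) = 1.76687
e^(−0.0886t) = 0.028444 → t = ln(35.15736)/0.0886 = 3.55983/0.0886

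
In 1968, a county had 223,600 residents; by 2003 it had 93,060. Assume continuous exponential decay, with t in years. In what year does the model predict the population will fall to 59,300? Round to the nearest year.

year 2021

r = ln(93060/223600) / 35 = -0.87661/35 ≈ -0.025046 per year
t = ln(59300/223600) / r = -1.32725/-0.025046 ≈ 52.99 years after 1968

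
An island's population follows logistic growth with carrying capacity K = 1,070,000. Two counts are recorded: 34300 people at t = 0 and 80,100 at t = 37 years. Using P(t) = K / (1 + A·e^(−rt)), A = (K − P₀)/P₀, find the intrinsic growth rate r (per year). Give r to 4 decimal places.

A = (1070000 − 34300)/34300 = 30.19534
80100 = 1070000/(1 + 30.19534·e^(−r·37)) → e^(−37r) = (13.3583 − 1)/30.19534 = 0.409279
r = −ln(0.409279)/37 = 0.89336/37

r ≈ 0.0241 per year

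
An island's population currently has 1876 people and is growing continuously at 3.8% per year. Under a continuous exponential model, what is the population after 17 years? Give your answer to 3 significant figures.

P(17) = 1876 · e^(0.038·17) = 1876 · e^(0.646)
= 1876 · 1.90789 ≈ 3579.21

≈ 3,580 people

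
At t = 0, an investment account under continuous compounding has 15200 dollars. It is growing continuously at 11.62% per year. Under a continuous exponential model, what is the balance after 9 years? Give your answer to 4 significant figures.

≈ 43,250 dollars

P(9) = 15200 · e^(0.1162·9) = 15200 · e^(1.0458)
= 15200 · 2.84567 ≈ 43254.25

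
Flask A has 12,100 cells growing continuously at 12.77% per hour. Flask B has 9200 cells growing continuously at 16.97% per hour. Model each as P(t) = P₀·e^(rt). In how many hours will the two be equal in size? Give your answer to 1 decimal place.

12100·e^(0.1277t) = 9200·e^(0.1697t)
12100/9200 = e^((0.1697 − 0.1277)t) → ln(1.31522) = 0.042·t
t = 0.274 / 0.042

t ≈ 6.5 hours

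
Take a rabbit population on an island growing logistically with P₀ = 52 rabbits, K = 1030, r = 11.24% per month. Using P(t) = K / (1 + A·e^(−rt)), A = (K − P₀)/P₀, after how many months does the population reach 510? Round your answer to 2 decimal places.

A = (1030 − 52)/52 = 18.80769
510 = 1030/(1 + 18.80769·e^(−0.1124t)) → 1 + 18.80769·e^(−0.1124t) = 2.01961
e^(−0.1124t) = 0.054212 → t = ln(18.44601)/0.1124 = 2.91485/0.1124

t ≈ 25.93 months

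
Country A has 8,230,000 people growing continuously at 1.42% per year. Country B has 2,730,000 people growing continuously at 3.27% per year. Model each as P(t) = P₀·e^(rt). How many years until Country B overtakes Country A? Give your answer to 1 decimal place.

8230000·e^(0.0142t) = 2730000·e^(0.0327t)
8230000/2730000 = e^((0.0327 − 0.0142)t) → ln(3.01465) = 0.0185·t
t = 1.10348 / 0.0185

t ≈ 59.6 years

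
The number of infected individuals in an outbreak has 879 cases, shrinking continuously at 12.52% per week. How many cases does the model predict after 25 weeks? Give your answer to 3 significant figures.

P(25) = 879 · e^(-0.1252·25) = 879 · e^(-3.13)
= 879 · 0.04372 ≈ 38.43

≈ 38.4 cases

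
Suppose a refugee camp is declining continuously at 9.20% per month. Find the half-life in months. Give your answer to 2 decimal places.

half-life ≈ 7.53 months

half-life = ln(2) / |r| = 0.69315 / 0.092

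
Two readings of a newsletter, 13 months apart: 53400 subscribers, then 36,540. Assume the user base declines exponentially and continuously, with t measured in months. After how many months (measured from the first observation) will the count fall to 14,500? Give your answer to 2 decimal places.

t ≈ 44.67 months

r = ln(36540/53400) / 13 ≈ -0.029185 per month
t = ln(14500/53400) / r = -1.30366 / -0.029185 ≈ 44.669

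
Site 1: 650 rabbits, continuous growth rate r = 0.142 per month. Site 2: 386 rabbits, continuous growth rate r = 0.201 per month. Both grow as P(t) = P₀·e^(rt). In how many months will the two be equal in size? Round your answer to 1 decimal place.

t ≈ 8.8 months

650·e^(0.142t) = 386·e^(0.201t)
650/386 = e^((0.201 − 0.142)t) → ln(1.68394) = 0.059·t
t = 0.52113 / 0.059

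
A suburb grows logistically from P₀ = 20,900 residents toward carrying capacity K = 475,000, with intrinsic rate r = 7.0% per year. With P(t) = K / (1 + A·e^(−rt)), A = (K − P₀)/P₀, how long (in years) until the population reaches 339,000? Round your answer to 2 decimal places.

t ≈ 57.03 years

A = (475000 − 20900)/20900 = 21.72727
339000 = 475000/(1 + 21.72727·e^(−0.07t)) → 1 + 21.72727·e^(−0.07t) = 1.40118
e^(−0.07t) = 0.018464 → t = ln(54.15842)/0.07 = 3.99191/0.07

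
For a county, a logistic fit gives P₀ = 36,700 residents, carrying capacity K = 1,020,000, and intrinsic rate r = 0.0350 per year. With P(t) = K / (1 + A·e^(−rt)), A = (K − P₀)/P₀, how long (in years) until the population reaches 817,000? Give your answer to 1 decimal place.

t ≈ 133.7 years

A = (1020000 − 36700)/36700 = 26.79292
817000 = 1020000/(1 + 26.79292·e^(−0.035t)) → 1 + 26.79292·e^(−0.035t) = 1.24847
e^(−0.035t) = 0.009274 → t = ln(107.83159)/0.035 = 4.68057/0.035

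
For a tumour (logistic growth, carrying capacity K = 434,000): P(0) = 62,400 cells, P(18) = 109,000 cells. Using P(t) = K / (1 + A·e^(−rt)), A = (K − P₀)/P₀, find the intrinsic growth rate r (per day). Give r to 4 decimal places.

r ≈ 0.0384 per day

A = (434000 − 62400)/62400 = 5.95513
109000 = 434000/(1 + 5.95513·e^(−r·18)) → e^(−18r) = (3.98165 − 1)/5.95513 = 0.500686
r = −ln(0.500686)/18 = 0.69178/18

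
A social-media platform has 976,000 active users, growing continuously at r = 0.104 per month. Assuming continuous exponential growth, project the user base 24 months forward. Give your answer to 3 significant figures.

≈ 11,800,000 active users

P(24) = 976000 · e^(0.104·24) = 976000 · e^(2.496)
= 976000 · 12.13386 ≈ 11842648.64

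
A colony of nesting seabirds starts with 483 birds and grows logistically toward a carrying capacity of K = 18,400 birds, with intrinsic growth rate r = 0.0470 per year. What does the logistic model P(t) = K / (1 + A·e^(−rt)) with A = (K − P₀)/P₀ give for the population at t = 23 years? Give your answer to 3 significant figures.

A = (18400 − 483)/483 = 37.09524
P(23) = 18400 / (1 + 37.09524·e^(−0.047·23)) = 18400 / (1 + 37.09524·0.339256)
= 18400 / 13.58479 ≈ 1354.46

≈ 1,350 birds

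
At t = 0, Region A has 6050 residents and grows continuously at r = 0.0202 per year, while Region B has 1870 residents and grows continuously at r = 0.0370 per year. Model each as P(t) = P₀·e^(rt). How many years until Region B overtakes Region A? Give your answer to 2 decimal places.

t ≈ 69.89 years

6050·e^(0.0202t) = 1870·e^(0.037t)
6050/1870 = e^((0.037 − 0.0202)t) → ln(3.23529) = 0.0168·t
t = 1.17412 / 0.0168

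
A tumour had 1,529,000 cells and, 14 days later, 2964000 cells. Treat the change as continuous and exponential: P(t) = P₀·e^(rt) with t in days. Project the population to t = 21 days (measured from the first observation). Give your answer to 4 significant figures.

r = ln(2964000/1529000) / 14 ≈ 0.04728 per day
P(21) = 1529000 · e^(0.04728·21) = 1529000 · 2.69902 ≈ 4126801.28

≈ 4,127,000 cells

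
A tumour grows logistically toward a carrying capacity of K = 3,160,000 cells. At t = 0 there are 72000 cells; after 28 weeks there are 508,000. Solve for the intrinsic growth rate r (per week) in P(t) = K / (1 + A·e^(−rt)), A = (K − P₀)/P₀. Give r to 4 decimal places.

r ≈ 0.0752 per week

A = (3160000 − 72000)/72000 = 42.88889
508000 = 3160000/(1 + 42.88889·e^(−r·28)) → e^(−28r) = (6.22047 − 1)/42.88889 = 0.121721
r = −ln(0.121721)/28 = 2.10602/28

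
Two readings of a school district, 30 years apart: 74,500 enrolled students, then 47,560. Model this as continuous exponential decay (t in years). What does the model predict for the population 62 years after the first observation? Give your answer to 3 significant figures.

r = ln(47560/74500) / 30 ≈ -0.01496 per year
P(62) = 74500 · e^(-0.01496·62) = 74500 · 0.39553 ≈ 29466.81

≈ 29,500 enrolled students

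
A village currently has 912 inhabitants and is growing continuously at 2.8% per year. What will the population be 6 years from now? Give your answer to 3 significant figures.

P(6) = 912 · e^(0.028·6) = 912 · e^(0.168)
= 912 · 1.18294 ≈ 1078.84

≈ 1,080 inhabitants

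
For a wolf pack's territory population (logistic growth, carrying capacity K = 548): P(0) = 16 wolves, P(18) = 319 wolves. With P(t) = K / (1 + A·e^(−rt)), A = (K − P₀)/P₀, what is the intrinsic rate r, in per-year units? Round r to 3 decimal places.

r ≈ 0.213 per year

A = (548 − 16)/16 = 33.25
319 = 548/(1 + 33.25·e^(−r·18)) → e^(−18r) = (1.71787 − 1)/33.25 = 0.02159
r = −ln(0.02159)/18 = 3.83552/18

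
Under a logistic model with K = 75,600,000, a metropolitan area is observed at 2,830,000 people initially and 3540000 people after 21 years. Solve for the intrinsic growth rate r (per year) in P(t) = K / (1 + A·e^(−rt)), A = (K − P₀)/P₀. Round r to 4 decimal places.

A = (75600000 − 2830000)/2830000 = 25.71378
3540000 = 75600000/(1 + 25.71378·e^(−r·21)) → e^(−21r) = (21.35593 − 1)/25.71378 = 0.791635
r = −ln(0.791635)/21 = 0.23365/21

r ≈ 0.0111 per year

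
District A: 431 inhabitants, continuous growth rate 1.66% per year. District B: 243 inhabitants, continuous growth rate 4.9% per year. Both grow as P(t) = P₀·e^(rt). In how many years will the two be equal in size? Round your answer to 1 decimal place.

431·e^(0.0166t) = 243·e^(0.049t)
431/243 = e^((0.049 − 0.0166)t) → ln(1.77366) = 0.0324·t
t = 0.57305 / 0.0324

t ≈ 17.7 years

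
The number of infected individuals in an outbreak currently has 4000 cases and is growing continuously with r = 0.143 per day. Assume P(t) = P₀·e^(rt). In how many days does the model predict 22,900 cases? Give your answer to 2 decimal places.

t ≈ 12.20 days

22900 = 4000 · e^(0.143·t)
t = ln(22900/4000) / 0.143 = ln(5.725) / 0.143 = 1.74484 / 0.143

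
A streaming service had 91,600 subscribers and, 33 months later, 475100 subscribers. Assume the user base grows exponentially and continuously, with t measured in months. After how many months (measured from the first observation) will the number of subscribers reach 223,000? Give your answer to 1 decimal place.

t ≈ 17.8 months

r = ln(475100/91600) / 33 ≈ 0.049882 per month
t = ln(223000/91600) / r = 0.88974 / 0.049882 ≈ 17.837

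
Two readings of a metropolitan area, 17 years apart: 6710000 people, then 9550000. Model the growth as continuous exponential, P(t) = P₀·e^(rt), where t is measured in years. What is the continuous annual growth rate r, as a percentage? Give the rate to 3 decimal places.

9550000 = 6710000 · e^(r·17)
e^(17r) = 9550000/6710000 = 1.42325
r = ln(1.42325) / 17 = 0.35294 / 17

r ≈ 2.076% per year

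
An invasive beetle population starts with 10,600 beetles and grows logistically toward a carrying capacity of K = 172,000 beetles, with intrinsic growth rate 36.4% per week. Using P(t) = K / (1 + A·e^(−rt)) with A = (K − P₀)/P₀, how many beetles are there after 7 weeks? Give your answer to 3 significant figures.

≈ 78,500 beetles

A = (172000 − 10600)/10600 = 15.22642
P(7) = 172000 / (1 + 15.22642·e^(−0.364·7)) = 172000 / (1 + 15.22642·0.078238)
= 172000 / 2.19128 ≈ 78492.79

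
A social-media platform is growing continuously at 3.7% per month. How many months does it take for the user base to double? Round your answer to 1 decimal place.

doubling time = ln(2) / |r| = 0.69315 / 0.037

doubling time ≈ 18.7 months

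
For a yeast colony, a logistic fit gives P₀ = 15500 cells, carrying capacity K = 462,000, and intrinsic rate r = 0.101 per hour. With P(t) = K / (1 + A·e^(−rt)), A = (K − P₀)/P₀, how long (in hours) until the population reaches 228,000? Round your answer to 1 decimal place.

A = (462000 − 15500)/15500 = 28.80645
228000 = 462000/(1 + 28.80645·e^(−0.101t)) → 1 + 28.80645·e^(−0.101t) = 2.02632
e^(−0.101t) = 0.035628 → t = ln(28.06782)/0.101 = 3.33462/0.101

t ≈ 33.0 hours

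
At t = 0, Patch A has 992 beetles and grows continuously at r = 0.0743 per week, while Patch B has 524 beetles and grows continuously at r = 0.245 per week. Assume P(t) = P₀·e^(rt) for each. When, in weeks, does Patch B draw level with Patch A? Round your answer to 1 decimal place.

t ≈ 3.7 weeks

992·e^(0.0743t) = 524·e^(0.245t)
992/524 = e^((0.245 − 0.0743)t) → ln(1.89313) = 0.1707·t
t = 0.63823 / 0.1707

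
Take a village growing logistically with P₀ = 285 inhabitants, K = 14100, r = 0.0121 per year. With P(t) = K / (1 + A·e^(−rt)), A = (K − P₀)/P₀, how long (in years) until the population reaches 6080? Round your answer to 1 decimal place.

A = (14100 − 285)/285 = 48.47368
6080 = 14100/(1 + 48.47368·e^(−0.0121t)) → 1 + 48.47368·e^(−0.0121t) = 2.31908
e^(−0.0121t) = 0.027212 → t = ln(36.74813)/0.0121 = 3.60409/0.0121

t ≈ 297.9 years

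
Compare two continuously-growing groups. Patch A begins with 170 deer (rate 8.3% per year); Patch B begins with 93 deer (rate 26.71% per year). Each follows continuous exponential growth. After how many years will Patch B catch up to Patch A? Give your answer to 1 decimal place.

t ≈ 3.3 years

170·e^(0.083t) = 93·e^(0.2671t)
170/93 = e^((0.2671 − 0.083)t) → ln(1.82796) = 0.1841·t
t = 0.6032 / 0.1841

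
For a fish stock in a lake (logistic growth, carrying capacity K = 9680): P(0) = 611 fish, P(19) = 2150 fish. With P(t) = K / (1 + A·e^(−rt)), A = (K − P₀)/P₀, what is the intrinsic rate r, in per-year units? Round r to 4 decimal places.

A = (9680 − 611)/611 = 14.84288
2150 = 9680/(1 + 14.84288·e^(−r·19)) → e^(−19r) = (4.50233 − 1)/14.84288 = 0.23596
r = −ln(0.23596)/19 = 1.44409/19

r ≈ 0.0760 per year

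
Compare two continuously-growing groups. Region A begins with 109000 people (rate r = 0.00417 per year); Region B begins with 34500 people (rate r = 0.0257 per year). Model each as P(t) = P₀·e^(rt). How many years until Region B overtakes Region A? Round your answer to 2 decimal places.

109000·e^(0.00417t) = 34500·e^(0.0257t)
109000/34500 = e^((0.0257 − 0.00417)t) → ln(3.15942) = 0.02153·t
t = 1.15039 / 0.02153

t ≈ 53.43 years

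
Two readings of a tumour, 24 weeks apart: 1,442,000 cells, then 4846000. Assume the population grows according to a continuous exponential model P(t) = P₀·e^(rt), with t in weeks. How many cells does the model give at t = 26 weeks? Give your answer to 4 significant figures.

≈ 5,361,000 cells

r = ln(4846000/1442000) / 24 ≈ 0.050505 per week
P(26) = 1442000 · e^(0.050505·26) = 1442000 · 3.7178 ≈ 5361071.37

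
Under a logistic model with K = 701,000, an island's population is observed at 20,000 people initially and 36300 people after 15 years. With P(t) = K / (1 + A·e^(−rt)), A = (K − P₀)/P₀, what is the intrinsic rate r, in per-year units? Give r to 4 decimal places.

r ≈ 0.0414 per year

A = (701000 − 20000)/20000 = 34.05
36300 = 701000/(1 + 34.05·e^(−r·15)) → e^(−15r) = (19.31129 − 1)/34.05 = 0.537777
r = −ln(0.537777)/15 = 0.62031/15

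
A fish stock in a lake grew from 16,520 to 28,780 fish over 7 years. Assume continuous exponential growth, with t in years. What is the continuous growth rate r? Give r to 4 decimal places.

28780 = 16520 · e^(r·7)
e^(7r) = 28780/16520 = 1.74213
r = ln(1.74213) / 7 = 0.55511 / 7

r ≈ 0.0793 per year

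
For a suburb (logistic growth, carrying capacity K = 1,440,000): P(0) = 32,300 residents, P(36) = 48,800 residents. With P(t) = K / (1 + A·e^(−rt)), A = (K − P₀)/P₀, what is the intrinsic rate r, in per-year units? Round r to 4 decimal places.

r ≈ 0.0118 per year

A = (1440000 − 32300)/32300 = 43.58204
48800 = 1440000/(1 + 43.58204·e^(−r·36)) → e^(−36r) = (29.5082 − 1)/43.58204 = 0.654127
r = −ln(0.654127)/36 = 0.42445/36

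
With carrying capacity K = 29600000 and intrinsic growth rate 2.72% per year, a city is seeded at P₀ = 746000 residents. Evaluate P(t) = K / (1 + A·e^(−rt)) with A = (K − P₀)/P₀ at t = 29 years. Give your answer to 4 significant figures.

A = (29600000 − 746000)/746000 = 38.67828
P(29) = 29600000 / (1 + 38.67828·e^(−0.0272·29)) = 29600000 / (1 + 38.67828·0.45439)
= 29600000 / 18.57502 ≈ 1593538.39

≈ 1,594,000 residents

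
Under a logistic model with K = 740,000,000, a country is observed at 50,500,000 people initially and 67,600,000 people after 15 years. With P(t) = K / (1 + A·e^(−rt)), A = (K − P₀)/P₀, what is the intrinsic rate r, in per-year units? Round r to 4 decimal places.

A = (740000000 − 50500000)/50500000 = 13.65347
67600000 = 740000000/(1 + 13.65347·e^(−r·15)) → e^(−15r) = (10.94675 − 1)/13.65347 = 0.728514
r = −ln(0.728514)/15 = 0.31675/15

r ≈ 0.0211 per year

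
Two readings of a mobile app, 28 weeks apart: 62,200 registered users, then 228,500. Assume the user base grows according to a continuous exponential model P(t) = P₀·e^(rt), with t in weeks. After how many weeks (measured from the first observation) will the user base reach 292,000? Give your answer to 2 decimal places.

t ≈ 33.28 weeks

r = ln(228500/62200) / 28 ≈ 0.046471 per week
t = ln(292000/62200) / r = 1.5464 / 0.046471 ≈ 33.277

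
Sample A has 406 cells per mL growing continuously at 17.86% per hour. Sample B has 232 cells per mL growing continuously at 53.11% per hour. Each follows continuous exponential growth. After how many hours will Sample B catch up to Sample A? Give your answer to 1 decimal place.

406·e^(0.1786t) = 232·e^(0.5311t)
406/232 = e^((0.5311 − 0.1786)t) → ln(1.75) = 0.3525·t
t = 0.55962 / 0.3525

t ≈ 1.6 hours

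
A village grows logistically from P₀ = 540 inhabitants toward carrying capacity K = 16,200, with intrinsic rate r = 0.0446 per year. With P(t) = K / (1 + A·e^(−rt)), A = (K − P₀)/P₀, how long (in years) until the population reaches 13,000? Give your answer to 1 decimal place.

t ≈ 106.9 years

A = (16200 − 540)/540 = 29
13000 = 16200/(1 + 29·e^(−0.0446t)) → 1 + 29·e^(−0.0446t) = 1.24615
e^(−0.0446t) = 0.008488 → t = ln(117.8125)/0.0446 = 4.76909/0.0446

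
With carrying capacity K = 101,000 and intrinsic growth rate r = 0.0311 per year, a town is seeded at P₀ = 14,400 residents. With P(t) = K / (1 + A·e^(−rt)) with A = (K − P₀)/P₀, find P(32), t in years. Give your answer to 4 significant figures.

≈ 31,340 residents

A = (101000 − 14400)/14400 = 6.01389
P(32) = 101000 / (1 + 6.01389·e^(−0.0311·32)) = 101000 / (1 + 6.01389·0.36965)
= 101000 / 3.22303 ≈ 31336.96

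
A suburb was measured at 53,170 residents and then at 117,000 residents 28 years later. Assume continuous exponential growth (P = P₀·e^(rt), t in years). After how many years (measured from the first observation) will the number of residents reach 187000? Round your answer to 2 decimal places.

t ≈ 44.65 years

r = ln(117000/53170) / 28 ≈ 0.028167 per year
t = ln(187000/53170) / r = 1.25761 / 0.028167 ≈ 44.648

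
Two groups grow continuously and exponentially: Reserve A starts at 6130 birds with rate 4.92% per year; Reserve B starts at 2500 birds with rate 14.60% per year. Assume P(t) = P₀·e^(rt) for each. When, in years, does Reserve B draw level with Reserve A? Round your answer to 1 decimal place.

6130·e^(0.0492t) = 2500·e^(0.146t)
6130/2500 = e^((0.146 − 0.0492)t) → ln(2.452) = 0.0968·t
t = 0.8969 / 0.0968

t ≈ 9.3 years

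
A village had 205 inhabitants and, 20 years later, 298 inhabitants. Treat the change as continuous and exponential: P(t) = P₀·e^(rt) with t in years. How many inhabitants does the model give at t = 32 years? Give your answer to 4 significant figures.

r = ln(298/205) / 20 ≈ 0.018704 per year
P(32) = 205 · e^(0.018704·32) = 205 · 1.81945 ≈ 372.99

≈ 373.0 inhabitants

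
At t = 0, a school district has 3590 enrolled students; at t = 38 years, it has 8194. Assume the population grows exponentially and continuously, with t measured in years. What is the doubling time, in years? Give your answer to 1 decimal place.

doubling time ≈ 31.9 years

r = ln(8194/3590) / 38 = ln(2.28245) / 38 ≈ 0.021717 per year
doubling time = ln 2 / |r| = 0.69315 / 0.021717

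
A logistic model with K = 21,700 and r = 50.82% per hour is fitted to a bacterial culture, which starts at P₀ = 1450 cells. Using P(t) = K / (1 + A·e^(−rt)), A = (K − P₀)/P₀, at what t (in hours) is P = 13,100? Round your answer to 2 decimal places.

t ≈ 6.02 hours

A = (21700 − 1450)/1450 = 13.96552
13100 = 21700/(1 + 13.96552·e^(−0.5082t)) → 1 + 13.96552·e^(−0.5082t) = 1.65649
e^(−0.5082t) = 0.047008 → t = ln(21.27306)/0.5082 = 3.05744/0.5082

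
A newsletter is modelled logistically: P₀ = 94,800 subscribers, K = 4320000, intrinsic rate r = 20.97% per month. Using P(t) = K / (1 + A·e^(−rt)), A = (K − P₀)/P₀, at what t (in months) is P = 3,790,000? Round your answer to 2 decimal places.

t ≈ 27.49 months

A = (4320000 − 94800)/94800 = 44.56962
3790000 = 4320000/(1 + 44.56962·e^(−0.2097t)) → 1 + 44.56962·e^(−0.2097t) = 1.13984
e^(−0.2097t) = 0.003138 → t = ln(318.71483)/0.2097 = 5.7643/0.2097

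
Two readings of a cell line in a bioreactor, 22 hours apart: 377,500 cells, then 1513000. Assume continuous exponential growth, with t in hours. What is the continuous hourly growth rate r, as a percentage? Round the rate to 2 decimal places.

r ≈ 6.31% per hour

1513000 = 377500 · e^(r·22)
e^(22r) = 1513000/377500 = 4.00795
r = ln(4.00795) / 22 = 1.38828 / 22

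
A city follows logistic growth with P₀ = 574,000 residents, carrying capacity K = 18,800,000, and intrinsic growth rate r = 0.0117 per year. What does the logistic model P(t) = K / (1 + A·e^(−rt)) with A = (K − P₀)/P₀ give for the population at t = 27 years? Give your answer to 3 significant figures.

≈ 778,000 residents

A = (18800000 − 574000)/574000 = 31.75261
P(27) = 18800000 / (1 + 31.75261·e^(−0.0117·27)) = 18800000 / (1 + 31.75261·0.729132)
= 18800000 / 24.15186 ≈ 778408.03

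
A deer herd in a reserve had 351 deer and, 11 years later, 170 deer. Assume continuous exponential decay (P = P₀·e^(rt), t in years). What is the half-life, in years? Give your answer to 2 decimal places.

half-life ≈ 10.52 years

r = ln(170/351) / 11 = ln(0.48433) / 11 ≈ -0.065908 per year
half-life = ln 2 / |r| = 0.69315 / 0.065908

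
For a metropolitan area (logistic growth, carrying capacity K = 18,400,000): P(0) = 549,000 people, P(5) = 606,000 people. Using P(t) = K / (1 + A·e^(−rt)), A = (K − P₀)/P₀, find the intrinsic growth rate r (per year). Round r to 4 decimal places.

r ≈ 0.0204 per year

A = (18400000 − 549000)/549000 = 32.51548
606000 = 18400000/(1 + 32.51548·e^(−r·5)) → e^(−5r) = (30.36304 − 1)/32.51548 = 0.903048
r = −ln(0.903048)/5 = 0.10198/5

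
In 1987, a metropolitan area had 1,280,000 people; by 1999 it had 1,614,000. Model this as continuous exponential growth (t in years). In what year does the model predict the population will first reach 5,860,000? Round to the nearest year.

year 2066

r = ln(1614000/1280000) / 12 = 0.23186/12 ≈ 0.019321 per year
t = ln(5860000/1280000) / r = 1.52129/0.019321 ≈ 78.74 years after 1987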